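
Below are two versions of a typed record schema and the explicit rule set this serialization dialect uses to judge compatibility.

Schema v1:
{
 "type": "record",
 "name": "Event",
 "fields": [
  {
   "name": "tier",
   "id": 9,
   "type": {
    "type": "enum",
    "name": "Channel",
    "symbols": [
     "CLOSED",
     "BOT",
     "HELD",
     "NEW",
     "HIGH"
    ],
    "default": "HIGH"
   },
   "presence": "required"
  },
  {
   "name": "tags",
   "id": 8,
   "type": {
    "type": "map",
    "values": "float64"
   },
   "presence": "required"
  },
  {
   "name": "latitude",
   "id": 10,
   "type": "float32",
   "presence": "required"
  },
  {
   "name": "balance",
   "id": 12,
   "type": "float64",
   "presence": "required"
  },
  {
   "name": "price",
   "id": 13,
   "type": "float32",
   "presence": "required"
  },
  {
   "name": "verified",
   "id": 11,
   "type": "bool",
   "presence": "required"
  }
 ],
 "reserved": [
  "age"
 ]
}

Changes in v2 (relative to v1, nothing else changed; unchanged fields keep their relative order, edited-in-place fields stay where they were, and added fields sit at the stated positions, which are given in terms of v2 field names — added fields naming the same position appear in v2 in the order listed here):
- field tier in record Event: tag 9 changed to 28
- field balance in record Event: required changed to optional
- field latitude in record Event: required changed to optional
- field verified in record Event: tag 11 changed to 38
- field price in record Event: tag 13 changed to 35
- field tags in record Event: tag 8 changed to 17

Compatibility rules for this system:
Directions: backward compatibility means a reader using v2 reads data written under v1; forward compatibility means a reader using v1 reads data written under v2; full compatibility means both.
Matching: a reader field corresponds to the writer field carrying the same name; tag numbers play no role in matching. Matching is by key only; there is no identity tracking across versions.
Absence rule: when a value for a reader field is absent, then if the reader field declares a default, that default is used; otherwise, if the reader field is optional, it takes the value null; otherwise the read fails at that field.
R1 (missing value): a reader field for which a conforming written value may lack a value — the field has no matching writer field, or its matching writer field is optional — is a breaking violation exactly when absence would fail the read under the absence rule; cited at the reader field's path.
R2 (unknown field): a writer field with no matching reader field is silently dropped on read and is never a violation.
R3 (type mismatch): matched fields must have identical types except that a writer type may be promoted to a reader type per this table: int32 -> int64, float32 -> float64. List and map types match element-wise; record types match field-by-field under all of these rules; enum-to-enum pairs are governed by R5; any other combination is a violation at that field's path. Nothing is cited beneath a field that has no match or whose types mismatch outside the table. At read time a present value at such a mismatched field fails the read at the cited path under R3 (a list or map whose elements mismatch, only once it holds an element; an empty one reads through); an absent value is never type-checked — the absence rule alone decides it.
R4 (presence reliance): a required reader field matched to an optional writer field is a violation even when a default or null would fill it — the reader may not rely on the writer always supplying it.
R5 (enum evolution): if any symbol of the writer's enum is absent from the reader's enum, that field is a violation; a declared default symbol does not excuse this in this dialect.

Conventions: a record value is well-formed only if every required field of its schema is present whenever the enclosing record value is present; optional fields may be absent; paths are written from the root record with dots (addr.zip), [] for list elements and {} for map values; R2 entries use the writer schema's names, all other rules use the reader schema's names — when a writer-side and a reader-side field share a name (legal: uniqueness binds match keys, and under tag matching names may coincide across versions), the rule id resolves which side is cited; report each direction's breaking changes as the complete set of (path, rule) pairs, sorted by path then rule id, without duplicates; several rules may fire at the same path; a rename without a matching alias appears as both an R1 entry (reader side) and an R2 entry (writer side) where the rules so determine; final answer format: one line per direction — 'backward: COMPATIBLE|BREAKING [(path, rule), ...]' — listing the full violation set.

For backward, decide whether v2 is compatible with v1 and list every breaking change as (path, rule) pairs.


each type pair in Event: writer, then reader
backward on Event — v2 reading data written by v1:
  tier <- tier (Channel -> Channel, writer required)
  tags <- tags (map<string, float64> -> map<string, float64>, writer required)
  latitude <- latitude (float32 -> float32, writer required)
  balance <- balance (float64 -> float64, writer required)
  price <- price (float32 -> float32, writer required)
  verified <- verified (bool -> bool, writer required)
  => no violations; backward on Event: COMPATIBLE
ruling out the remaining Event differences:
  field tier in record Event: tag 9 changed to 28 -> no rule fires on it in Event's dialect; the asked verdict holds
  field balance in record Event: required changed to optional -> fires only in the forward direction of Event, which is not asked here
  field latitude in record Event: required changed to optional -> fires only in the forward direction of Event, which is not asked here
  field verified in record Event: tag 11 changed to 38 -> no rule fires on it in Event's dialect; the asked verdict holds
  field price in record Event: tag 13 changed to 35 -> no rule fires on it in Event's dialect; the asked verdict holds
  field tags in record Event: tag 8 changed to 17 -> no rule fires on it in Event's dialect; the asked verdict holds

backward: COMPATIBLE []


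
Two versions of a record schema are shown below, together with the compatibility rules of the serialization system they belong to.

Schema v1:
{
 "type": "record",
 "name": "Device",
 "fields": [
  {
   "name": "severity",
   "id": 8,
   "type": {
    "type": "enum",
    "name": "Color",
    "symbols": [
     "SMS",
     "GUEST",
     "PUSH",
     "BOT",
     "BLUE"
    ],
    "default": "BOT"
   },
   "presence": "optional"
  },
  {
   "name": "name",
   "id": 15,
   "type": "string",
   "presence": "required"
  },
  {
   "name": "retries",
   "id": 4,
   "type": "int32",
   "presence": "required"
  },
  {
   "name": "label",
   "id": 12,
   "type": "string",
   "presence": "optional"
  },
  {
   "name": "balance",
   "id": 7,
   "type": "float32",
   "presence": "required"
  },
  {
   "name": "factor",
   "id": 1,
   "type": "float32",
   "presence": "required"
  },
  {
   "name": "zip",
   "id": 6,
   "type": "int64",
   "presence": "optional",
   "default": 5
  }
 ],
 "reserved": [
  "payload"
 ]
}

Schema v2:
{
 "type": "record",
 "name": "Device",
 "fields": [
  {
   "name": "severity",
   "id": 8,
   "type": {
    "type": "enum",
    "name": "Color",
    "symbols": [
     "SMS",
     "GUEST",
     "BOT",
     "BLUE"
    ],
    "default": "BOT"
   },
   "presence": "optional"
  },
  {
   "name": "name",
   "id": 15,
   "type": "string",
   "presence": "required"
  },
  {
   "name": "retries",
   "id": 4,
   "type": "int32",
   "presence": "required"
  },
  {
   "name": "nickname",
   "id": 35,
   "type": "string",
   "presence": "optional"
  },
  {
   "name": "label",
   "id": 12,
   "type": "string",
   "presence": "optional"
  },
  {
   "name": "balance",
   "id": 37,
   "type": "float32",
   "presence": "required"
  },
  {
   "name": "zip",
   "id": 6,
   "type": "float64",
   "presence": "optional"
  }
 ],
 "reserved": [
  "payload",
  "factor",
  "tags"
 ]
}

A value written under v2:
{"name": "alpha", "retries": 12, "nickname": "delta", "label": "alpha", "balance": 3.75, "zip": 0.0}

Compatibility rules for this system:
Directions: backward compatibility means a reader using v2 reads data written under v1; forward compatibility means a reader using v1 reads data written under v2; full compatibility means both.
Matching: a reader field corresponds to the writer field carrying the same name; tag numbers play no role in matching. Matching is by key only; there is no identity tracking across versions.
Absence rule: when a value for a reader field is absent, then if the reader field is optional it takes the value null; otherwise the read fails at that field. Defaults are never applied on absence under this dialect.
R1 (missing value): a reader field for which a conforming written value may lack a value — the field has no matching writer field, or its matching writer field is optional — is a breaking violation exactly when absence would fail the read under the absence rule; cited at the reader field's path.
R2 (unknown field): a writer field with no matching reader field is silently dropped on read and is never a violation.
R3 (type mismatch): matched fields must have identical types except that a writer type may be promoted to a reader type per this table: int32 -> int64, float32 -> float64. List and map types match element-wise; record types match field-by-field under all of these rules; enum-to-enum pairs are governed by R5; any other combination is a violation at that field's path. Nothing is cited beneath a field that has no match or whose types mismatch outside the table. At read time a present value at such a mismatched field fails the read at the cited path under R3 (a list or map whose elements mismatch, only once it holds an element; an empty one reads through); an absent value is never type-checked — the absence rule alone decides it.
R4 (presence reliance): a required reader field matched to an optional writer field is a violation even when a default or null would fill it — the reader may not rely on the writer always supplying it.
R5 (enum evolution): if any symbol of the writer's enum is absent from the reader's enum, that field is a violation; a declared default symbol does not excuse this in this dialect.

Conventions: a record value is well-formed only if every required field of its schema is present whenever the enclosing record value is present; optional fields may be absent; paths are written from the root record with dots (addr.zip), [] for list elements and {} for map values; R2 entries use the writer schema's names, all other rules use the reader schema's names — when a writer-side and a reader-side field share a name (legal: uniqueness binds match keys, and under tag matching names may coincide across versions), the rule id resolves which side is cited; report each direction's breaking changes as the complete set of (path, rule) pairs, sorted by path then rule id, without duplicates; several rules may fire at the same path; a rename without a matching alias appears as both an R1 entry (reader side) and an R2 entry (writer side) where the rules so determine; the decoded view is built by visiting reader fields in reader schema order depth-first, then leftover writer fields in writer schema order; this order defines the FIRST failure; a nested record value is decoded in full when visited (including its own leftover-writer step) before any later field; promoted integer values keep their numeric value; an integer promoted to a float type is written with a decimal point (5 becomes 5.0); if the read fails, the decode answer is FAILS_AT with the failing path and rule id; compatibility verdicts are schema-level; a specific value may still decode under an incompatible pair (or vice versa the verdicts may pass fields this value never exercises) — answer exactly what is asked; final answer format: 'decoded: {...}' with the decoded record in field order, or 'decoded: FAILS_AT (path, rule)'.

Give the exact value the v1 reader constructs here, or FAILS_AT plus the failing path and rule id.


decoded: FAILS_AT (factor, R1)

each type pair in Device: writer, then reader
decode (reader v1):
  severity := null (not supplied -> null)
  name := "alpha"
  retries := 12
  label := "alpha"
  balance := 3.75
  read fails at factor under R1 (no fill)
  => FAILS_AT (factor, R1)
remaining Device differences; none change what is asked:
  field balance in record Device: tag 7 changed to 37 -> inert under this dialect — no rule fires on Device and the result does not move
  added field nickname to record Device: optional string, tag 35 (in v2 it sits immediately before label) -> inert under this dialect — no rule fires on Device and the result does not move
  field zip in record Device: type int64 changed to float64 (its default is dropped) -> a verdict-level change on Device — the shown value reads the same
  enum Color (field severity in record Device): symbol PUSH removed -> a verdict-level change on Device — the shown value reads the same


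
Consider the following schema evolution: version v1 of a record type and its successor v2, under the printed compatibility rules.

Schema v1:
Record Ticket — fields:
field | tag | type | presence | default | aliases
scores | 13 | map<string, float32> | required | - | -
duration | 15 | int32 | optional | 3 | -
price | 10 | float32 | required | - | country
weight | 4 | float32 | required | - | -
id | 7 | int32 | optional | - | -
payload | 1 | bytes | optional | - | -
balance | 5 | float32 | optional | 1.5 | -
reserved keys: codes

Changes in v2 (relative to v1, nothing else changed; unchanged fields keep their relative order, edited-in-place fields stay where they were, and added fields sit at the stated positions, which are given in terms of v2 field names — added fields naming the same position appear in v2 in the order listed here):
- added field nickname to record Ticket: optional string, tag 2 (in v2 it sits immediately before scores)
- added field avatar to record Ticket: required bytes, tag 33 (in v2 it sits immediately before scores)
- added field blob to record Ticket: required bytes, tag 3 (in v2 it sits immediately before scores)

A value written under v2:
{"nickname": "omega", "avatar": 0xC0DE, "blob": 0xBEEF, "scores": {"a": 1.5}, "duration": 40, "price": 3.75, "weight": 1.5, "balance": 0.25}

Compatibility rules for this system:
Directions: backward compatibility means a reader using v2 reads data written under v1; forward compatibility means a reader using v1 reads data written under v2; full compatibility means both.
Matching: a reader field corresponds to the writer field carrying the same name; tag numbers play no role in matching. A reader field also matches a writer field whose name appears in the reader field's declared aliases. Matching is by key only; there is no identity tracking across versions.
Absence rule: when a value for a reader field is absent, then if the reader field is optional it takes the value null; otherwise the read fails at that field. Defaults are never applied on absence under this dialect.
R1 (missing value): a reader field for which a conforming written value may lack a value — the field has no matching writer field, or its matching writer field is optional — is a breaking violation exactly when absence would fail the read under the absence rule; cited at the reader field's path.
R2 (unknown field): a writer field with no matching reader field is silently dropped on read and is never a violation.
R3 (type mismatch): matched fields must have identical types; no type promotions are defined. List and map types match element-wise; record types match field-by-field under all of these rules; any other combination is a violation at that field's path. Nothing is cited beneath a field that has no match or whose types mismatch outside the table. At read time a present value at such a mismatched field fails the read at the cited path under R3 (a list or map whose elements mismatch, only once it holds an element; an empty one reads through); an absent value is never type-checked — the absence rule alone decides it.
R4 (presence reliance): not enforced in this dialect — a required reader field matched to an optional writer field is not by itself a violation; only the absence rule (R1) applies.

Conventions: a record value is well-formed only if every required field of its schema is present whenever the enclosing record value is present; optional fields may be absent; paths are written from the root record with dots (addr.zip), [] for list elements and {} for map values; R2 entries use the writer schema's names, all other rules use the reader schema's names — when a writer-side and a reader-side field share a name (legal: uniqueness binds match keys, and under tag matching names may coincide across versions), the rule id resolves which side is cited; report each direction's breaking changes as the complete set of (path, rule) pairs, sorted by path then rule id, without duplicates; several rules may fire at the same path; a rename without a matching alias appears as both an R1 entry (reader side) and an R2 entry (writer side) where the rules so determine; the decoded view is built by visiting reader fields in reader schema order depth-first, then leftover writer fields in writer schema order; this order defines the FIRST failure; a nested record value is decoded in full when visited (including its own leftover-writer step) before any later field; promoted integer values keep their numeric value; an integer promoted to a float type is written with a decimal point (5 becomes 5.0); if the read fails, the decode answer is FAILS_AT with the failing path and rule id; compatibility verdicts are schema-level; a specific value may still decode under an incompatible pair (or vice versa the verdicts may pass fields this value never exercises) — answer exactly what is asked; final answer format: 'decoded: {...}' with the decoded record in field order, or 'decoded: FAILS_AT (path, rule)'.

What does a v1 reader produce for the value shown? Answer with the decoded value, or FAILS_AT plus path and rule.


decoded: {"scores": {"a": 1.5}, "duration": 40, "price": 3.75, "weight": 1.5, "id": null, "payload": null, "balance": 0.25}

arrows below run writer -> reader for Ticket
decode walk for Ticket under reader schema v1:
  scores := {"a": 1.5}
  duration := 40
  price := 3.75
  weight := 1.5
  id := null (not supplied -> null)
  payload := null (not supplied -> null)
  balance := 0.25
  writer nickname: unmatched, discarded
  writer avatar: unmatched, discarded
  writer blob: unmatched, discarded
  => decoded: {"scores": {"a": 1.5}, "duration": 40, "price": 3.75, "weight": 1.5, "id": null, "payload": null, "balance": 0.25}
remaining Ticket differences; none change what is asked:
  added field avatar to record Ticket: required bytes, tag 33 (in v2 it sits immediately before scores) -> matters for Ticket compatibility verdicts, not for this value's decode
  added field nickname to record Ticket: optional string, tag 2 (in v2 it sits immediately before scores) -> fires no rule on Ticket under this dialect and leaves the result unchanged
  added field blob to record Ticket: required bytes, tag 3 (in v2 it sits immediately before scores) -> matters for Ticket compatibility verdicts, not for this value's decode


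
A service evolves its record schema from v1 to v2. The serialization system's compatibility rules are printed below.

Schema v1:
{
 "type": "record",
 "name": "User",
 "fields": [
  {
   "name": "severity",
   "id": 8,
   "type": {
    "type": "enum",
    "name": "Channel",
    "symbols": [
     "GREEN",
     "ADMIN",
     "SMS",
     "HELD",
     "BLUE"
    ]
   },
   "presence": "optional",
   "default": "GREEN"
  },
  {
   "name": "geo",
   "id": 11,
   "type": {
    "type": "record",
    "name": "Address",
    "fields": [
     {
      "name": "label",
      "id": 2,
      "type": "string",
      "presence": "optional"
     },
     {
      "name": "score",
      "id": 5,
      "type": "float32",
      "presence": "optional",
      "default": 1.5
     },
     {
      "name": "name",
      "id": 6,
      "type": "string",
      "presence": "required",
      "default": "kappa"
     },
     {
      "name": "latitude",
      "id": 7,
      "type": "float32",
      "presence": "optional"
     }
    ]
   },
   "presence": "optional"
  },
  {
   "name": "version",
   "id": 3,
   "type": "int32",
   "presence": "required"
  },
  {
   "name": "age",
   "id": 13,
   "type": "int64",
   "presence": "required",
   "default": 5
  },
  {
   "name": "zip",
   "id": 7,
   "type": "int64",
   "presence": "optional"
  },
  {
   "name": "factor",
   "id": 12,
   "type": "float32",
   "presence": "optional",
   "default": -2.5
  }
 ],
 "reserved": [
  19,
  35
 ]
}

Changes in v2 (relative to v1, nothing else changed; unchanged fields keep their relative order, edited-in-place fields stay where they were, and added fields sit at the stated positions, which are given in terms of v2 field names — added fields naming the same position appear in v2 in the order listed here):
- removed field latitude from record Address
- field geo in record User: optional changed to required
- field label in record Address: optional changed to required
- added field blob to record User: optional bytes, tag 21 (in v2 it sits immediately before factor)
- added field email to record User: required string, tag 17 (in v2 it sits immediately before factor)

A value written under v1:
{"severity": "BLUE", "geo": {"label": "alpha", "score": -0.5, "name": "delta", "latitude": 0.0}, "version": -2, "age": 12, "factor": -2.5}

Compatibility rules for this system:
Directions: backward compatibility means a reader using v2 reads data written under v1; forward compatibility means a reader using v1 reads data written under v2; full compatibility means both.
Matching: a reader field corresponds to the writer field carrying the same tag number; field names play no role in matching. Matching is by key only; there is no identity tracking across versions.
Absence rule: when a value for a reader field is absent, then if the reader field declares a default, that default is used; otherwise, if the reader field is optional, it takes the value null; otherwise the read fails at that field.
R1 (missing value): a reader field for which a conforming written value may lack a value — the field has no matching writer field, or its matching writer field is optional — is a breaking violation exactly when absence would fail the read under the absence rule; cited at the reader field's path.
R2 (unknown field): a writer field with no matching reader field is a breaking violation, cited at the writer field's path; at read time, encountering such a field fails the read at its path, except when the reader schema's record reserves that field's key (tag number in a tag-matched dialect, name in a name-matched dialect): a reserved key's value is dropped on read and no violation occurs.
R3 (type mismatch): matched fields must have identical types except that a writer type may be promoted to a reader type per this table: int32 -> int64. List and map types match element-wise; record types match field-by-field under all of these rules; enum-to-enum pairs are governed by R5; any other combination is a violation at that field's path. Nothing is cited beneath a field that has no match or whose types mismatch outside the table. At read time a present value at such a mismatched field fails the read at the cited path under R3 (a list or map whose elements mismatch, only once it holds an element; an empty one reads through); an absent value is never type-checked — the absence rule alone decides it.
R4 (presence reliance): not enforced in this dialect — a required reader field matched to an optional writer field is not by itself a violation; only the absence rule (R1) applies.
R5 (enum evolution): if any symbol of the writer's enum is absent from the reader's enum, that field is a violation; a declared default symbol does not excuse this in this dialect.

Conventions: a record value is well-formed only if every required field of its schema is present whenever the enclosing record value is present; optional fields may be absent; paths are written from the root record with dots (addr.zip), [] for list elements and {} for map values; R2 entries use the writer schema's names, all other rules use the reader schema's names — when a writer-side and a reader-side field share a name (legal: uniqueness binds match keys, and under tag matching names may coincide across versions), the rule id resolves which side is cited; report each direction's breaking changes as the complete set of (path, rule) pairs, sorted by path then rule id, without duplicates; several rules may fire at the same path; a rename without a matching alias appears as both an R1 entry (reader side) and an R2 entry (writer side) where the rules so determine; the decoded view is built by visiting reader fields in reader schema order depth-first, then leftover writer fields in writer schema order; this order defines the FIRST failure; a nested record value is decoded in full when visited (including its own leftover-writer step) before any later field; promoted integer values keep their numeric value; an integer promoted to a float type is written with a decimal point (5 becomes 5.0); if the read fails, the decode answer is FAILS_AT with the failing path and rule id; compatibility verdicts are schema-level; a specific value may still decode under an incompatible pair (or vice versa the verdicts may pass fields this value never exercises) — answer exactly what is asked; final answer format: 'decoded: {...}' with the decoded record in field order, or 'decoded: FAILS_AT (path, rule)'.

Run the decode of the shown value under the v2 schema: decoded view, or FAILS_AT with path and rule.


arrows below run writer -> reader for User
decode walk for User under reader schema v2:
  severity := "BLUE"
  geo.label := "alpha"
  geo.score := -0.5
  geo.name := "delta"
  read fails at geo.latitude under R2 (unknown field)
  => FAILS_AT (geo.latitude, R2)
diffs on User not affecting the asked answer:
  field label in record Address: optional changed to required -> matters for User compatibility verdicts, not for this value's decode
  added field blob to record User: optional bytes, tag 21 (in v2 it sits immediately before factor) -> matters for User compatibility verdicts, not for this value's decode
  added field email to record User: required string, tag 17 (in v2 it sits immediately before factor) -> matters for User compatibility verdicts, not for this value's decode

decoded: FAILS_AT (geo.latitude, R2)


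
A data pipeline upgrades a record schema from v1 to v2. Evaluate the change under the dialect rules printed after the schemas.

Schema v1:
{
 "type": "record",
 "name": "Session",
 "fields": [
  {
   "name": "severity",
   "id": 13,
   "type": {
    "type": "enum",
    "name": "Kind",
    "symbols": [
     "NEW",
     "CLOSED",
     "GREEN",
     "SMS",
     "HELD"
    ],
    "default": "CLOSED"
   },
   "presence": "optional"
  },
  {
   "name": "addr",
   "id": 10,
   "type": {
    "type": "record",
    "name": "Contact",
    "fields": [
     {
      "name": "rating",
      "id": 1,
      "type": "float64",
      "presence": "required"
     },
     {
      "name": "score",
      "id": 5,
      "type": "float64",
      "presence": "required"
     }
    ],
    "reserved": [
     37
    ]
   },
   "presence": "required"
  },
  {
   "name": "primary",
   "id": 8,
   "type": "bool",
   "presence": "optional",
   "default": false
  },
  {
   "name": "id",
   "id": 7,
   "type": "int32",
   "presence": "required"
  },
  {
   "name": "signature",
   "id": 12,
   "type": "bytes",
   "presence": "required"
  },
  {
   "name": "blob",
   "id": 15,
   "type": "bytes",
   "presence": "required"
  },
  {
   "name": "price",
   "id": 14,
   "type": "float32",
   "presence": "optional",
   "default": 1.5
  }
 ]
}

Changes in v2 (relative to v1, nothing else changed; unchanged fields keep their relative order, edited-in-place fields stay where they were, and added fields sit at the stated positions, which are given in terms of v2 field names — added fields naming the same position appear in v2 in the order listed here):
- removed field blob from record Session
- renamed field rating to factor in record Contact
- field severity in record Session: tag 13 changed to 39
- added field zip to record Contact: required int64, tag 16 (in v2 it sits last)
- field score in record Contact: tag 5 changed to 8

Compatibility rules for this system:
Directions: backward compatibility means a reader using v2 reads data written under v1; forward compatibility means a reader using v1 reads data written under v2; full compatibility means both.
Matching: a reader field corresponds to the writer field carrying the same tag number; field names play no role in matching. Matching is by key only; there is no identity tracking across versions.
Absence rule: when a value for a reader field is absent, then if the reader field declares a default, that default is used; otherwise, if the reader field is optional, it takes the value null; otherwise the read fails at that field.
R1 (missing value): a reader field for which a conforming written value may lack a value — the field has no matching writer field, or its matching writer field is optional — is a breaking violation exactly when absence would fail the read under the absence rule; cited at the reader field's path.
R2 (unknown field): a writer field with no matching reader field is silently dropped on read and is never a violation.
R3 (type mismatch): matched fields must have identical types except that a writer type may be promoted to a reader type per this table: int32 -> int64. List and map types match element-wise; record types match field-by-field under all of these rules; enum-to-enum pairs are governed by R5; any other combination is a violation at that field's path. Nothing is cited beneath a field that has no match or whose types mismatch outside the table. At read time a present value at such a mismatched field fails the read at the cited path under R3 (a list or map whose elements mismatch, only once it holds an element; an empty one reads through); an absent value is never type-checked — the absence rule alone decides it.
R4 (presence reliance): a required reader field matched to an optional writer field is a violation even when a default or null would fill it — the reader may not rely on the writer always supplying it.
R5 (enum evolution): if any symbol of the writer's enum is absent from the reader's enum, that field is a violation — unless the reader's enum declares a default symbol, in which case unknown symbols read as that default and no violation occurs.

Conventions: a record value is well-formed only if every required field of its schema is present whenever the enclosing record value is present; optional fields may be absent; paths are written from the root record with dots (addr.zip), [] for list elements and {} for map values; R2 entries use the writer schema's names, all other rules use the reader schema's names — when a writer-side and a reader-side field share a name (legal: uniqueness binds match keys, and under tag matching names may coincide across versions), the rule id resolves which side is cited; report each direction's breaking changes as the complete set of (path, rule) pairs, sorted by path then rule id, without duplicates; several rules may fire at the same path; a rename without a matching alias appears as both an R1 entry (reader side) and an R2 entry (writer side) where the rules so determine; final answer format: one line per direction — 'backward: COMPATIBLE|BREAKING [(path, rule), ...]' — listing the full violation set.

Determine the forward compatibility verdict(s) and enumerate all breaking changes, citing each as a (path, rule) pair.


each type pair in Session: writer, then reader
forward pass over Session, reader schema v1, writer schema v2:
  severity: no writer-side match
  addr: paired with writer addr (Contact -> Contact; writer required)
  primary: paired with writer primary (bool -> bool; writer optional)
  id: paired with writer id (int32 -> int32; writer required)
  signature: paired with writer signature (bytes -> bytes; writer required)
  blob: no writer-side match
  price: paired with writer price (float32 -> float32; writer optional)
  writer field severity has no reader counterpart
  addr.rating: paired with writer addr.factor (float64 -> float64; writer required)
  addr.score: no writer-side match
  writer field addr.score has no reader counterpart
  writer field addr.zip has no reader counterpart
  rule R1 violated at addr.score
  rule R1 violated at blob
  forward on Session therefore BREAKING (2)
checking off the Session differences that do not matter here:
  renamed field rating to factor in record Contact -> fires no rule on Session, leaving the asked answer as it is
  field severity in record Session: tag 13 changed to 39 -> fires no rule on Session, leaving the asked answer as it is
  added field zip to record Contact: required int64, tag 16 (in v2 it sits last) -> affects backward compatibility only, which is not asked

forward: BREAKING [(addr.score, R1), (blob, R1)]


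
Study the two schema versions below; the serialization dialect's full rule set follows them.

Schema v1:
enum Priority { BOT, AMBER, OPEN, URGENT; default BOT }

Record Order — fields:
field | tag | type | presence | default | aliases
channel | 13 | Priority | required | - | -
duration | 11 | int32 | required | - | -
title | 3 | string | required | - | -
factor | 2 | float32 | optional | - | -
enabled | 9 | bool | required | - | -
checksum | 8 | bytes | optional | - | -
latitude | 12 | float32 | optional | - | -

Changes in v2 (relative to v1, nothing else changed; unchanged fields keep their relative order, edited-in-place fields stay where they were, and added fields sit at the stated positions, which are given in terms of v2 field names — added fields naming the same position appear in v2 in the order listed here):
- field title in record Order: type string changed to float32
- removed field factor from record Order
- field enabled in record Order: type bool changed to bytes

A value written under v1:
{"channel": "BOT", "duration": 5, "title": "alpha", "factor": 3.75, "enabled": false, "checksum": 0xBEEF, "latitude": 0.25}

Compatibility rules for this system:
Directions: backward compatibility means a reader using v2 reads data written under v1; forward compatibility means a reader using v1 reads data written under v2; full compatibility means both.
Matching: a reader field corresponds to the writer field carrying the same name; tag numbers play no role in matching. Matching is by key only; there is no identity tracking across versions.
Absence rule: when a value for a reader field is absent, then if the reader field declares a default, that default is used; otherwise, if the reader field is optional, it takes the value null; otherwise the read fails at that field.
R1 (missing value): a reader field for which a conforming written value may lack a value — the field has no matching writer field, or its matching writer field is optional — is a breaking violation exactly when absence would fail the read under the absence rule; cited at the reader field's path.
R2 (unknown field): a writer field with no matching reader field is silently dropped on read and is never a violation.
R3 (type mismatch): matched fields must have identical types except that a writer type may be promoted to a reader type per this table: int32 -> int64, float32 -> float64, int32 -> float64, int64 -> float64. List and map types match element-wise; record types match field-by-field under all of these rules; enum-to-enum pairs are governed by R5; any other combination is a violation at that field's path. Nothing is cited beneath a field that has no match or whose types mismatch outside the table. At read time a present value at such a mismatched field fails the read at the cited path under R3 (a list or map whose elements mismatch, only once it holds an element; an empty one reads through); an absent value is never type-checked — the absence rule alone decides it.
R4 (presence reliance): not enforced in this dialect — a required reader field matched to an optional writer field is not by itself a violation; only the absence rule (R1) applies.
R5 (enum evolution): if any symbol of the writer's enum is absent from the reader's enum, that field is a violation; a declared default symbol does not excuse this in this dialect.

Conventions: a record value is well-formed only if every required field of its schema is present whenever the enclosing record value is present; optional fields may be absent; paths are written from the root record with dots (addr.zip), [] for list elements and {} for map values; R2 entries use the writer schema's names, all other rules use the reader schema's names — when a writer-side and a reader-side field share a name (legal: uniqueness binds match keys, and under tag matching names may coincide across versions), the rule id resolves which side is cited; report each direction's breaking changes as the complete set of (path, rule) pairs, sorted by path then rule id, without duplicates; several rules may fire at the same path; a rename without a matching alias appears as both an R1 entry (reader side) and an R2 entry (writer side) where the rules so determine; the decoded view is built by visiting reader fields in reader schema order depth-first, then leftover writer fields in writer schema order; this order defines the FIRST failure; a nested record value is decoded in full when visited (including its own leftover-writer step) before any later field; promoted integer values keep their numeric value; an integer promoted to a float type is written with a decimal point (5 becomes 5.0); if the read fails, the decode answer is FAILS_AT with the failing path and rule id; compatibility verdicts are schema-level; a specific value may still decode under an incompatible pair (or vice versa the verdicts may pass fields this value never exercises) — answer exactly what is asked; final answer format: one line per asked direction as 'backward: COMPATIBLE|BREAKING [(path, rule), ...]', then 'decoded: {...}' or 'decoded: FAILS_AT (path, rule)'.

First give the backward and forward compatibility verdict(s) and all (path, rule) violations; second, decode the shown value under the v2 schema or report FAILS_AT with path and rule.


backward: BREAKING [(enabled, R3), (title, R3)]; forward: BREAKING [(enabled, R3), (title, R3)]; decoded: FAILS_AT (title, R3)

each type pair in Order: writer, then reader
checking backward for Order: reader v2 against writer v1:
  channel: paired with writer channel (Priority -> Priority; writer required)
  duration: paired with writer duration (int32 -> int32; writer required)
  title: paired with writer title (string -> float32; writer required)
  enabled: paired with writer enabled (bool -> bytes; writer required)
  checksum: paired with writer checksum (bytes -> bytes; writer optional)
  latitude: paired with writer latitude (float32 -> float32; writer optional)
  leftover writer field: factor
  rule R3 violated at enabled
  rule R3 violated at title
  => backward: BREAKING (2)
checking forward for Order: reader v1 against writer v2:
  channel: paired with writer channel (Priority -> Priority; writer required)
  duration: paired with writer duration (int32 -> int32; writer required)
  title: paired with writer title (float32 -> string; writer required)
  factor has no writer counterpart
  enabled: paired with writer enabled (bytes -> bool; writer required)
  checksum: paired with writer checksum (bytes -> bytes; writer optional)
  latitude: paired with writer latitude (float32 -> float32; writer optional)
  rule R3 violated at enabled
  rule R3 violated at title
  => forward: BREAKING (2)
decode (reader v2):
  channel := "BOT"
  duration := 5
  read fails at title under R3
  => FAILS_AT (title, R3)


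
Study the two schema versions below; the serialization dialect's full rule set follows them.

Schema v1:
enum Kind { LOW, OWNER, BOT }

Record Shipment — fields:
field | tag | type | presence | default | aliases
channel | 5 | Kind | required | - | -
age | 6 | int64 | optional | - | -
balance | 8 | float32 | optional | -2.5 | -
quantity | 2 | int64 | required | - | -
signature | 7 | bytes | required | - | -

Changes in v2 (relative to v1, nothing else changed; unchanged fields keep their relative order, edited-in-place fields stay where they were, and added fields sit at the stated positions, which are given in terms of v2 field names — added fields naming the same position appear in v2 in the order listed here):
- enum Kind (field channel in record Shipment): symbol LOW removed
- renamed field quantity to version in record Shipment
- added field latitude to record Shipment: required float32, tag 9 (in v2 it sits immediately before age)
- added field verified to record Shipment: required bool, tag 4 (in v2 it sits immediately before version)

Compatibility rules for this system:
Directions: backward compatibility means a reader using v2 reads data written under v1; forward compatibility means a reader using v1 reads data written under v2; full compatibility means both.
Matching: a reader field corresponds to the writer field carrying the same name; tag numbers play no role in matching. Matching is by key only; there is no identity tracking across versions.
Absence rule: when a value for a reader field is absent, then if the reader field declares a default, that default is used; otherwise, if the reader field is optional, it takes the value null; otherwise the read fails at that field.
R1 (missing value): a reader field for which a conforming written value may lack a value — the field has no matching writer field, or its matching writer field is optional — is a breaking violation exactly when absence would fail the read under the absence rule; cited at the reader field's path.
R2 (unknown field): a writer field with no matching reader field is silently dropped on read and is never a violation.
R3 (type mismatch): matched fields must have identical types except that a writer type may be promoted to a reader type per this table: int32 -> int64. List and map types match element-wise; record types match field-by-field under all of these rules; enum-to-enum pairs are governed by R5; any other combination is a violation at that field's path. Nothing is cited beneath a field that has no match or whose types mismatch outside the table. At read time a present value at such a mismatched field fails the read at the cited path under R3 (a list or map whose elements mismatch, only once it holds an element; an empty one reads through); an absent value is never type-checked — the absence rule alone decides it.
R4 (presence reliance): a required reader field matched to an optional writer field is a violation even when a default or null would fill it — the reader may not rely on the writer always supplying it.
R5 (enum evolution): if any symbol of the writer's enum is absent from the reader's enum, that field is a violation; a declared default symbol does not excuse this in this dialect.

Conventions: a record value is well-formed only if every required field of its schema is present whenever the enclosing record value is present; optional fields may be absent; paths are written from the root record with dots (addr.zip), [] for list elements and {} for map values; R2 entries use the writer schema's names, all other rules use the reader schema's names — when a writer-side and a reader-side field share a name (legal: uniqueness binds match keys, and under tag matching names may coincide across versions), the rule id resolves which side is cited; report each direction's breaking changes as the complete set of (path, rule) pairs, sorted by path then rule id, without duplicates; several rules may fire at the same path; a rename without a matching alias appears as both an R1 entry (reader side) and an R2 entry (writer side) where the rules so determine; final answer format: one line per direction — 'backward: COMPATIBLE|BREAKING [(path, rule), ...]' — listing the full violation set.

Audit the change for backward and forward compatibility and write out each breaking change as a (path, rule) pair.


backward: BREAKING [(channel, R5), (latitude, R1), (verified, R1), (version, R1)]; forward: BREAKING [(quantity, R1)]

arrows below run writer -> reader for Shipment
backward analysis of Shipment with v2 as reader and v1 as writer:
  channel <- channel (Kind -> Kind, writer required)
  no writer field matches reader latitude
  age <- age (int64 -> int64, writer optional)
  balance <- balance (float32 -> float32, writer optional)
  no writer field matches reader verified
  no writer field matches reader version
  signature <- signature (bytes -> bytes, writer required)
  leftover writer field: quantity
  rule R5 violated at channel
  rule R1 violated at latitude
  rule R1 violated at verified
  rule R1 violated at version
  => backward verdict for Shipment: BREAKING, 4 violation(s)
forward analysis of Shipment with v1 as reader and v2 as writer:
  channel <- channel (Kind -> Kind, writer required)
  age <- age (int64 -> int64, writer optional)
  balance <- balance (float32 -> float32, writer optional)
  no writer field matches reader quantity
  signature <- signature (bytes -> bytes, writer required)
  leftover writer field: latitude
  leftover writer field: verified
  leftover writer field: version
  rule R1 violated at quantity
  => forward verdict for Shipment: BREAKING, 1 violation(s)
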